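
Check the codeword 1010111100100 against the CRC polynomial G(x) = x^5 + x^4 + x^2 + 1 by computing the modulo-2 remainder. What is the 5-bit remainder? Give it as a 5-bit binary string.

Modulo-2 division of 1010111100100 by 110101:
  pos 0: 101011 XOR 110101 = 011110
  pos 1: 111101 XOR 110101 = 001000
  pos 3: 100010 XOR 110101 = 010111
  pos 4: 101110 XOR 110101 = 011011
  pos 5: 110111 XOR 110101 = 000010
Remainder = 01000 (nonzero — an error is detected).

01000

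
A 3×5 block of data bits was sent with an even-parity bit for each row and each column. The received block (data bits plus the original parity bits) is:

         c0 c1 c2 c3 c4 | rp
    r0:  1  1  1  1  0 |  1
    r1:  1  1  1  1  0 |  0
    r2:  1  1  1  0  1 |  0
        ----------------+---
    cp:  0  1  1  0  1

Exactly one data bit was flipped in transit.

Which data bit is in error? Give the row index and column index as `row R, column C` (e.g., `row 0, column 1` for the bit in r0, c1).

row 0, column 0

Recompute each row's even parity and compare to rp:
  r0: data parity 0, sent rp 1 → mismatch
  r1: data parity 0, sent rp 0 → ok
  r2: data parity 0, sent rp 0 → ok
Recompute each column's even parity and compare to cp:
  c0: data parity 1, sent cp 0 → mismatch
  c1: data parity 1, sent cp 1 → ok
  c2: data parity 1, sent cp 1 → ok
  c3: data parity 0, sent cp 0 → ok
  c4: data parity 1, sent cp 1 → ok
Exactly one row (r0) and one column (c0) fail → the flipped bit is at their intersection.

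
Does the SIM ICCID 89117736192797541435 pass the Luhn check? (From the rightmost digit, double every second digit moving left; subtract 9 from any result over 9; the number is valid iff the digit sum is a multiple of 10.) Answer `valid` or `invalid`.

From the right, keep odd positions and double even positions (subtract 9 from any doubled value over 9):
  doubled (positions 2,4,...): 6 2 1 9 4 2 6 5 2 7 → sum 44
  kept (positions 1,3,...): 5 4 4 7 7 9 6 7 1 9 → sum 59
Total = 103.
103 mod 10 = 3, so the number is invalid.

invalid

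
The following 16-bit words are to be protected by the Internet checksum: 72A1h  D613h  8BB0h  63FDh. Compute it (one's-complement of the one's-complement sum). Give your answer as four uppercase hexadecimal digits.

One's-complement addition (fold any carry out of bit 15 back into bit 0):
  0x72A1 + 0xD613 = 0x148B4 → wrap carry → 0x48B5
  0x48B5 + 0x8BB0 = 0x0D465
  0xD465 + 0x63FD = 0x13862 → wrap carry → 0x3863
One's-complement sum = 0x3863.
Checksum = ~0x3863 & 0xFFFF = 0xC79C.

C79C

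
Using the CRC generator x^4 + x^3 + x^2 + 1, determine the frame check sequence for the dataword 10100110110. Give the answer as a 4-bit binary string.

Append 4 zeros: 101001101100000. Divide by 11101 (XOR where the leading bit is 1):
  pos 0: 10100 XOR 11101 = 01001
  pos 1: 10011 XOR 11101 = 01110
  pos 2: 11101 XOR 11101 = 00000
  pos 8: 11000 XOR 11101 = 00101
  pos 10: 10100 XOR 11101 = 01001
Remainder (last 4 bits) = 1001. This is the CRC / FCS.

1001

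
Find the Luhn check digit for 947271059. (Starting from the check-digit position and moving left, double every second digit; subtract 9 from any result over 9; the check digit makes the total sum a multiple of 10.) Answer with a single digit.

0

Partial digits right→left: 9 5 0 1 7 2 7 4 9
Double every second digit counting from the check-digit position (so the 1st, 3rd, 5th, ... of the partial from the right).
  doubled (with −9 where >9): 9 0 5 5 9 → sum 28
  kept as-is: 5 1 2 4 → sum 12
Total = 28 + 12 = 40.
Check digit = (10 − (40 mod 10)) mod 10 = 0.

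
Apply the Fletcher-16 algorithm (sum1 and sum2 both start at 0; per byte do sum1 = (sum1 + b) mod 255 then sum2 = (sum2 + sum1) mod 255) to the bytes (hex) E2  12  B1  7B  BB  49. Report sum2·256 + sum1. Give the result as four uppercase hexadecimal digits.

A527

Running sums (mod 255):
  after byte 0 (E2): sum1=226, sum2=226
  after byte 1 (12): sum1=244, sum2=215
  after byte 2 (B1): sum1=166, sum2=126
  after byte 3 (7B): sum1=34, sum2=160
  after byte 4 (BB): sum1=221, sum2=126
  after byte 5 (49): sum1=39, sum2=165
Checksum = sum2·256 + sum1 = 165·256 + 39 = 42279 = 0xA527.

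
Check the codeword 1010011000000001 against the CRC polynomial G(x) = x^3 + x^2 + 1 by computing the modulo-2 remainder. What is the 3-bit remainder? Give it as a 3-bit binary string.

Modulo-2 division of 1010011000000001 by 1101:
  pos 0: 1010 XOR 1101 = 0111
  pos 1: 1110 XOR 1101 = 0011
  pos 3: 1111 XOR 1101 = 0010
  pos 5: 1000 XOR 1101 = 0101
  pos 6: 1010 XOR 1101 = 0111
  pos 7: 1110 XOR 1101 = 0011
  pos 9: 1100 XOR 1101 = 0001
  pos 12: 1001 XOR 1101 = 0100
Remainder = 100 (nonzero — an error is detected).

100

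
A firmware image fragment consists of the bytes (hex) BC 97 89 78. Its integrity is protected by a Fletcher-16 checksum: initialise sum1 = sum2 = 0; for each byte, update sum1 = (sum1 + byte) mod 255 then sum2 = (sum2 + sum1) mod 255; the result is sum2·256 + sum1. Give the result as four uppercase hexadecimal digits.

Running sums (mod 255):
  after byte 0 (BC): sum1=188, sum2=188
  after byte 1 (97): sum1=84, sum2=17
  after byte 2 (89): sum1=221, sum2=238
  after byte 3 (78): sum1=86, sum2=69
Checksum = sum2·256 + sum1 = 69·256 + 86 = 17750 = 0x4556.

4556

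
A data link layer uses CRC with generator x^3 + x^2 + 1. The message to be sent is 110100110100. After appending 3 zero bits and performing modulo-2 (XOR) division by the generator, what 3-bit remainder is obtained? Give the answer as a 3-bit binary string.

Append 3 zeros: 110100110100000. Divide by 1101 (XOR where the leading bit is 1):
  pos 0: 1101 XOR 1101 = 0000
  pos 6: 1101 XOR 1101 = 0000
Remainder (last 3 bits) = 000. This is the CRC / FCS.

000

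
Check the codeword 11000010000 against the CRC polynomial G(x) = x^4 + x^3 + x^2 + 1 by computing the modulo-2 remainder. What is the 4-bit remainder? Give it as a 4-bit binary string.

Modulo-2 division of 11000010000 by 11101:
  pos 0: 11000 XOR 11101 = 00101
  pos 2: 10101 XOR 11101 = 01000
  pos 3: 10000 XOR 11101 = 01101
  pos 4: 11010 XOR 11101 = 00111
  pos 6: 11100 XOR 11101 = 00001
Remainder = 0001 (nonzero — an error is detected).

0001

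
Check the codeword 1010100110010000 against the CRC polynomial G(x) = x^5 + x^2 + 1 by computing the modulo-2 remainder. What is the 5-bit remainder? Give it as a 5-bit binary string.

Modulo-2 division of 1010100110010000 by 100101:
  pos 0: 101010 XOR 100101 = 001111
  pos 2: 111101 XOR 100101 = 011000
  pos 3: 110001 XOR 100101 = 010100
  pos 4: 101000 XOR 100101 = 001101
  pos 6: 110101 XOR 100101 = 010000
  pos 7: 100000 XOR 100101 = 000101
  pos 10: 101000 XOR 100101 = 001101
Remainder = 01101 (nonzero — an error is detected).

01101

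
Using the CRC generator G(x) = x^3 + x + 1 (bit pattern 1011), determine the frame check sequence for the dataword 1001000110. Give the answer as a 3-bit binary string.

010

Append 3 zeros: 1001000110000. Divide by 1011 (XOR where the leading bit is 1):
  pos 0: 1001 XOR 1011 = 0010
  pos 2: 1000 XOR 1011 = 0011
  pos 4: 1101 XOR 1011 = 0110
  pos 5: 1101 XOR 1011 = 0110
  pos 6: 1100 XOR 1011 = 0111
  pos 7: 1110 XOR 1011 = 0101
  pos 8: 1010 XOR 1011 = 0001
Remainder (last 3 bits) = 010. This is the CRC / FCS.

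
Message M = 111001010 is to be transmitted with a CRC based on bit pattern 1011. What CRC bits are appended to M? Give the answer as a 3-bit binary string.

010

Append 3 zeros: 111001010000. Divide by 1011 (XOR where the leading bit is 1):
  pos 0: 1110 XOR 1011 = 0101
  pos 1: 1010 XOR 1011 = 0001
  pos 4: 1101 XOR 1011 = 0110
  pos 5: 1100 XOR 1011 = 0111
  pos 6: 1110 XOR 1011 = 0101
  pos 7: 1010 XOR 1011 = 0001
Remainder (last 3 bits) = 010. This is the CRC / FCS.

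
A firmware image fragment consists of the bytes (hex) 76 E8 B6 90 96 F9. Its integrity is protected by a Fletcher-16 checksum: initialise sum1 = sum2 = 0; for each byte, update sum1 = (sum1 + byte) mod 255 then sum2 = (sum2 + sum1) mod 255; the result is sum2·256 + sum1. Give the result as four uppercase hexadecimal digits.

Running sums (mod 255):
  after byte 0 (76): sum1=118, sum2=118
  after byte 1 (E8): sum1=95, sum2=213
  after byte 2 (B6): sum1=22, sum2=235
  after byte 3 (90): sum1=166, sum2=146
  after byte 4 (96): sum1=61, sum2=207
  after byte 5 (F9): sum1=55, sum2=7
Checksum = sum2·256 + sum1 = 7·256 + 55 = 1847 = 0x0737.

0737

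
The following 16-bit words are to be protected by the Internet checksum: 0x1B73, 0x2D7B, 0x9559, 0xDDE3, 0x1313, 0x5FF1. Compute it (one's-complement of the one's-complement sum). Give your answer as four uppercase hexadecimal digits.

D0CF

One's-complement addition (fold any carry out of bit 15 back into bit 0):
  0x1B73 + 0x2D7B = 0x048EE
  0x48EE + 0x9559 = 0x0DE47
  0xDE47 + 0xDDE3 = 0x1BC2A → wrap carry → 0xBC2B
  0xBC2B + 0x1313 = 0x0CF3E
  0xCF3E + 0x5FF1 = 0x12F2F → wrap carry → 0x2F30
One's-complement sum = 0x2F30.
Checksum = ~0x2F30 & 0xFFFF = 0xD0CF.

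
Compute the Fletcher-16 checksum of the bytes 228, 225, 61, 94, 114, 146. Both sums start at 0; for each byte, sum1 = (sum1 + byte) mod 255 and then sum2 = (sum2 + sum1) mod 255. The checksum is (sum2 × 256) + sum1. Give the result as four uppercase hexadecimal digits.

Running sums (mod 255):
  after byte 0 (228): sum1=228, sum2=228
  after byte 1 (225): sum1=198, sum2=171
  after byte 2 (61): sum1=4, sum2=175
  after byte 3 (94): sum1=98, sum2=18
  after byte 4 (114): sum1=212, sum2=230
  after byte 5 (146): sum1=103, sum2=78
Checksum = sum2·256 + sum1 = 78·256 + 103 = 20071 = 0x4E67.

4E67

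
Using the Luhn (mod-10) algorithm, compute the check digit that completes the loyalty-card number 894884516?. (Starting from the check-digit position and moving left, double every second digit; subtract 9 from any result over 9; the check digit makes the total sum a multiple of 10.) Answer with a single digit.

2

Partial digits right→left: 6 1 5 4 8 8 4 9 8
Double every second digit counting from the check-digit position (so the 1st, 3rd, 5th, ... of the partial from the right).
  doubled (with −9 where >9): 3 1 7 8 7 → sum 26
  kept as-is: 1 4 8 9 → sum 22
Total = 26 + 22 = 48.
Check digit = (10 − (48 mod 10)) mod 10 = 2.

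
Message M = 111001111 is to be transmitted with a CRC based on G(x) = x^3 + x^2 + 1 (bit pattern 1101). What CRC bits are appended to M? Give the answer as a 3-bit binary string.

001

Append 3 zeros: 111001111000. Divide by 1101 (XOR where the leading bit is 1):
  pos 0: 1110 XOR 1101 = 0011
  pos 2: 1101 XOR 1101 = 0000
  pos 6: 1110 XOR 1101 = 0011
  pos 8: 1100 XOR 1101 = 0001
Remainder (last 3 bits) = 001. This is the CRC / FCS.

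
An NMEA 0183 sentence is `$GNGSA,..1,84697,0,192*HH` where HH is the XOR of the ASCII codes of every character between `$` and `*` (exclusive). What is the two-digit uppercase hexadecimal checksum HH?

XOR the ASCII codes of the payload characters:
  'G' = 0x47 → acc = 0x47
  'N' = 0x4E → acc = 0x09
  'G' = 0x47 → acc = 0x4E
  'S' = 0x53 → acc = 0x1D
  'A' = 0x41 → acc = 0x5C
  ',' = 0x2C → acc = 0x70
  '.' = 0x2E → acc = 0x5E
  '.' = 0x2E → acc = 0x70
  '1' = 0x31 → acc = 0x41
  ',' = 0x2C → acc = 0x6D
  '8' = 0x38 → acc = 0x55
  '4' = 0x34 → acc = 0x61
  '6' = 0x36 → acc = 0x57
  '9' = 0x39 → acc = 0x6E
  '7' = 0x37 → acc = 0x59
  ',' = 0x2C → acc = 0x75
  '0' = 0x30 → acc = 0x45
  ',' = 0x2C → acc = 0x69
  '1' = 0x31 → acc = 0x58
  '9' = 0x39 → acc = 0x61
  '2' = 0x32 → acc = 0x53
Checksum = 0x53.

53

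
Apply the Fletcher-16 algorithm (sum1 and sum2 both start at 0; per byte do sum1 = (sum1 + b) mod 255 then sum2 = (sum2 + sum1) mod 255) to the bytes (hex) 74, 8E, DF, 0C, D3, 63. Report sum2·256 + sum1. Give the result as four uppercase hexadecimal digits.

Running sums (mod 255):
  after byte 0 (74): sum1=116, sum2=116
  after byte 1 (8E): sum1=3, sum2=119
  after byte 2 (DF): sum1=226, sum2=90
  after byte 3 (0C): sum1=238, sum2=73
  after byte 4 (D3): sum1=194, sum2=12
  after byte 5 (63): sum1=38, sum2=50
Checksum = sum2·256 + sum1 = 50·256 + 38 = 12838 = 0x3226.

3226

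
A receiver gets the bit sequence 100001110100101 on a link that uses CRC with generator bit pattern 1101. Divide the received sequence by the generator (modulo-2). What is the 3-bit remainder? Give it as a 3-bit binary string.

Modulo-2 division of 100001110100101 by 1101:
  pos 0: 1000 XOR 1101 = 0101
  pos 1: 1010 XOR 1101 = 0111
  pos 2: 1111 XOR 1101 = 0010
  pos 4: 1011 XOR 1101 = 0110
  pos 5: 1100 XOR 1101 = 0001
  pos 8: 1100 XOR 1101 = 0001
  pos 11: 1101 XOR 1101 = 0000
Remainder = 000 (zero — the frame passes the CRC check).

000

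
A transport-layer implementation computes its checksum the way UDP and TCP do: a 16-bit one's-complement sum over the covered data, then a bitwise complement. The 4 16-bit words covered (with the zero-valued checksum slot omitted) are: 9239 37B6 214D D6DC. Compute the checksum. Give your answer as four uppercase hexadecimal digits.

One's-complement addition (fold any carry out of bit 15 back into bit 0):
  0x9239 + 0x37B6 = 0x0C9EF
  0xC9EF + 0x214D = 0x0EB3C
  0xEB3C + 0xD6DC = 0x1C218 → wrap carry → 0xC219
One's-complement sum = 0xC219.
Checksum = ~0xC219 & 0xFFFF = 0x3DE6.

3DE6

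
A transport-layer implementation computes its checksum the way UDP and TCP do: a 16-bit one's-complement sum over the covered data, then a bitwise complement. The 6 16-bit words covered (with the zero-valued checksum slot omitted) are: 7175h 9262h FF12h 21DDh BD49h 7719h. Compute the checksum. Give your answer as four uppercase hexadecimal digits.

One's-complement addition (fold any carry out of bit 15 back into bit 0):
  0x7175 + 0x9262 = 0x103D7 → wrap carry → 0x03D8
  0x03D8 + 0xFF12 = 0x102EA → wrap carry → 0x02EB
  0x02EB + 0x21DD = 0x024C8
  0x24C8 + 0xBD49 = 0x0E211
  0xE211 + 0x7719 = 0x1592A → wrap carry → 0x592B
One's-complement sum = 0x592B.
Checksum = ~0x592B & 0xFFFF = 0xA6D4.

A6D4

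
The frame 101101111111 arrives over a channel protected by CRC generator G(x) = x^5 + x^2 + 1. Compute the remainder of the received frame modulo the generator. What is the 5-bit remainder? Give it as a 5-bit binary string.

Modulo-2 division of 101101111111 by 100101:
  pos 0: 101101 XOR 100101 = 001000
  pos 2: 100011 XOR 100101 = 000110
  pos 5: 110111 XOR 100101 = 010010
  pos 6: 100101 XOR 100101 = 000000
Remainder = 00000 (zero — the frame passes the CRC check).

00000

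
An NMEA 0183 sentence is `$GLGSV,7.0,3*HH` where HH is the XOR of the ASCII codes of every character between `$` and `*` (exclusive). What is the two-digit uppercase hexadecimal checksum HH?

XOR the ASCII codes of the payload characters:
  'G' = 0x47 → acc = 0x47
  'L' = 0x4C → acc = 0x0B
  'G' = 0x47 → acc = 0x4C
  'S' = 0x53 → acc = 0x1F
  'V' = 0x56 → acc = 0x49
  ',' = 0x2C → acc = 0x65
  '7' = 0x37 → acc = 0x52
  '.' = 0x2E → acc = 0x7C
  '0' = 0x30 → acc = 0x4C
  ',' = 0x2C → acc = 0x60
  '3' = 0x33 → acc = 0x53
Checksum = 0x53.

53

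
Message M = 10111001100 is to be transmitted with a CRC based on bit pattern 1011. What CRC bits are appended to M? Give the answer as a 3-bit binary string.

Append 3 zeros: 10111001100000. Divide by 1011 (XOR where the leading bit is 1):
  pos 0: 1011 XOR 1011 = 0000
  pos 4: 1001 XOR 1011 = 0010
  pos 6: 1010 XOR 1011 = 0001
  pos 9: 1000 XOR 1011 = 0011
Remainder (last 3 bits) = 110. This is the CRC / FCS.

110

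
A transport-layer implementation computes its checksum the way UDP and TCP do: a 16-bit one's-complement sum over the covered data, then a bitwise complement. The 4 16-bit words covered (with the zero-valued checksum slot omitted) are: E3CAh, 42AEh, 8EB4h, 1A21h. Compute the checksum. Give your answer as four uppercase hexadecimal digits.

30B1

One's-complement addition (fold any carry out of bit 15 back into bit 0):
  0xE3CA + 0x42AE = 0x12678 → wrap carry → 0x2679
  0x2679 + 0x8EB4 = 0x0B52D
  0xB52D + 0x1A21 = 0x0CF4E
One's-complement sum = 0xCF4E.
Checksum = ~0xCF4E & 0xFFFF = 0x30B1.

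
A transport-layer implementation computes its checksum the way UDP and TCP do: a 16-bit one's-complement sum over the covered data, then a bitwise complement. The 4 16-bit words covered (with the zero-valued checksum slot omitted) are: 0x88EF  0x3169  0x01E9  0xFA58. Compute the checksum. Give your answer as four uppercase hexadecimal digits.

4965

One's-complement addition (fold any carry out of bit 15 back into bit 0):
  0x88EF + 0x3169 = 0x0BA58
  0xBA58 + 0x01E9 = 0x0BC41
  0xBC41 + 0xFA58 = 0x1B699 → wrap carry → 0xB69A
One's-complement sum = 0xB69A.
Checksum = ~0xB69A & 0xFFFF = 0x4965.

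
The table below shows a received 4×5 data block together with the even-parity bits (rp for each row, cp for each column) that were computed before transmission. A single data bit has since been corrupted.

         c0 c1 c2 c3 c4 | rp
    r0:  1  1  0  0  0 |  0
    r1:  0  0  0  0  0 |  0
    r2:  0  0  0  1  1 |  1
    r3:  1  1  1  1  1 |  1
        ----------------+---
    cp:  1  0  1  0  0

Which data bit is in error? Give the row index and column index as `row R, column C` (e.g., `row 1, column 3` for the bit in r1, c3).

Recompute each row's even parity and compare to rp:
  r0: data parity 0, sent rp 0 → ok
  r1: data parity 0, sent rp 0 → ok
  r2: data parity 0, sent rp 1 → mismatch
  r3: data parity 1, sent rp 1 → ok
Recompute each column's even parity and compare to cp:
  c0: data parity 0, sent cp 1 → mismatch
  c1: data parity 0, sent cp 0 → ok
  c2: data parity 1, sent cp 1 → ok
  c3: data parity 0, sent cp 0 → ok
  c4: data parity 0, sent cp 0 → ok
Exactly one row (r2) and one column (c0) fail → the flipped bit is at their intersection.

row 2, column 0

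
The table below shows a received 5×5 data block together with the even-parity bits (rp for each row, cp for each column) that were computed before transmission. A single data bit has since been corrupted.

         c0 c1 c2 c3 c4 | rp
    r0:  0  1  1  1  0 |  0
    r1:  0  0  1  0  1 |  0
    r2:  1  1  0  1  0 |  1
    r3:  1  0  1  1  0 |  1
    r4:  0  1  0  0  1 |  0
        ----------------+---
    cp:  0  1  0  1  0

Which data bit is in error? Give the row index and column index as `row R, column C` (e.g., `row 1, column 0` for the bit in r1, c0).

row 0, column 2

Recompute each row's even parity and compare to rp:
  r0: data parity 1, sent rp 0 → mismatch
  r1: data parity 0, sent rp 0 → ok
  r2: data parity 1, sent rp 1 → ok
  r3: data parity 1, sent rp 1 → ok
  r4: data parity 0, sent rp 0 → ok
Recompute each column's even parity and compare to cp:
  c0: data parity 0, sent cp 0 → ok
  c1: data parity 1, sent cp 1 → ok
  c2: data parity 1, sent cp 0 → mismatch
  c3: data parity 1, sent cp 1 → ok
  c4: data parity 0, sent cp 0 → ok
Exactly one row (r0) and one column (c2) fail → the flipped bit is at their intersection.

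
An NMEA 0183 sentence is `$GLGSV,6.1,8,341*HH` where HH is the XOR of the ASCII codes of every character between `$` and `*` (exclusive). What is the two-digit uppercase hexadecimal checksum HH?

42

XOR the ASCII codes of the payload characters:
  'G' = 0x47 → acc = 0x47
  'L' = 0x4C → acc = 0x0B
  'G' = 0x47 → acc = 0x4C
  'S' = 0x53 → acc = 0x1F
  'V' = 0x56 → acc = 0x49
  ',' = 0x2C → acc = 0x65
  '6' = 0x36 → acc = 0x53
  '.' = 0x2E → acc = 0x7D
  '1' = 0x31 → acc = 0x4C
  ',' = 0x2C → acc = 0x60
  '8' = 0x38 → acc = 0x58
  ',' = 0x2C → acc = 0x74
  '3' = 0x33 → acc = 0x47
  '4' = 0x34 → acc = 0x73
  '1' = 0x31 → acc = 0x42
Checksum = 0x42.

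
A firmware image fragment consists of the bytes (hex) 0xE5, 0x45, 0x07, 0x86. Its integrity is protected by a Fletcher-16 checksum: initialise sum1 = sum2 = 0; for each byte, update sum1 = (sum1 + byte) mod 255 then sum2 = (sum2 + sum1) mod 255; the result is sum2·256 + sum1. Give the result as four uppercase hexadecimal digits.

Running sums (mod 255):
  after byte 0 (0xE5): sum1=229, sum2=229
  after byte 1 (0x45): sum1=43, sum2=17
  after byte 2 (0x07): sum1=50, sum2=67
  after byte 3 (0x86): sum1=184, sum2=251
Checksum = sum2·256 + sum1 = 251·256 + 184 = 64440 = 0xFBB8.

FBB8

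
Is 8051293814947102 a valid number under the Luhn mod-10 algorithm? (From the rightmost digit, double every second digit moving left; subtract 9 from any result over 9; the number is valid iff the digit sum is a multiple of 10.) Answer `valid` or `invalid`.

invalid

From the right, keep odd positions and double even positions (subtract 9 from any doubled value over 9):
  doubled (positions 2,4,...): 0 5 9 2 6 4 1 7 → sum 34
  kept (positions 1,3,...): 2 1 4 4 8 9 1 0 → sum 29
Total = 63.
63 mod 10 = 3, so the number is invalid.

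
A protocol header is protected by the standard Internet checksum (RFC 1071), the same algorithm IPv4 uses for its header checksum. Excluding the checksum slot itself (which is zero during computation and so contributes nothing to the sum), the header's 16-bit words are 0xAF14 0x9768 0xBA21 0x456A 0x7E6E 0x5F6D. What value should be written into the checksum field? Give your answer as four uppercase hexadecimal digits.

DC1A

One's-complement addition (fold any carry out of bit 15 back into bit 0):
  0xAF14 + 0x9768 = 0x1467C → wrap carry → 0x467D
  0x467D + 0xBA21 = 0x1009E → wrap carry → 0x009F
  0x009F + 0x456A = 0x04609
  0x4609 + 0x7E6E = 0x0C477
  0xC477 + 0x5F6D = 0x123E4 → wrap carry → 0x23E5
One's-complement sum = 0x23E5.
Checksum = ~0x23E5 & 0xFFFF = 0xDC1A.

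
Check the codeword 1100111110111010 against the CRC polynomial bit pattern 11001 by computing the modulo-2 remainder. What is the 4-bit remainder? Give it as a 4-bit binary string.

1110

Modulo-2 division of 1100111110111010 by 11001:
  pos 0: 11001 XOR 11001 = 00000
  pos 5: 11110 XOR 11001 = 00111
  pos 7: 11111 XOR 11001 = 00110
  pos 9: 11010 XOR 11001 = 00011
Remainder = 1110 (nonzero — an error is detected).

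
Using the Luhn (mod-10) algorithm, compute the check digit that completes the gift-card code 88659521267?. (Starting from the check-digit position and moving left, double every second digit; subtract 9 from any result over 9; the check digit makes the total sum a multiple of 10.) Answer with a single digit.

Partial digits right→left: 7 6 2 1 2 5 9 5 6 8 8
Double every second digit counting from the check-digit position (so the 1st, 3rd, 5th, ... of the partial from the right).
  doubled (with −9 where >9): 5 4 4 9 3 7 → sum 32
  kept as-is: 6 1 5 5 8 → sum 25
Total = 32 + 25 = 57.
Check digit = (10 − (57 mod 10)) mod 10 = 3.

3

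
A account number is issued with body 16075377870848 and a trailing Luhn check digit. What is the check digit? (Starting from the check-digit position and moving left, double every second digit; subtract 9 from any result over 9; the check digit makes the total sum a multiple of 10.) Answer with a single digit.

7

Partial digits right→left: 8 4 8 0 7 8 7 7 3 5 7 0 6 1
Double every second digit counting from the check-digit position (so the 1st, 3rd, 5th, ... of the partial from the right).
  doubled (with −9 where >9): 7 7 5 5 6 5 3 → sum 38
  kept as-is: 4 0 8 7 5 0 1 → sum 25
Total = 38 + 25 = 63.
Check digit = (10 − (63 mod 10)) mod 10 = 7.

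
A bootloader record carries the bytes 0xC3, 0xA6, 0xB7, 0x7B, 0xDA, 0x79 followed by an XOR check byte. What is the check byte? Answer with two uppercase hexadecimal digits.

XOR the bytes together:
  start with 0xC3
  0xC3 ⊕ 0xA6 = 0x65
  0x65 ⊕ 0xB7 = 0xD2
  0xD2 ⊕ 0x7B = 0xA9
  0xA9 ⊕ 0xDA = 0x73
  0x73 ⊕ 0x79 = 0x0A

0A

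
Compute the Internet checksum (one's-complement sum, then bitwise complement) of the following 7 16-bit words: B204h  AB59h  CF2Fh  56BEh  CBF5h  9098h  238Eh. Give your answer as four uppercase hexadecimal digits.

One's-complement addition (fold any carry out of bit 15 back into bit 0):
  0xB204 + 0xAB59 = 0x15D5D → wrap carry → 0x5D5E
  0x5D5E + 0xCF2F = 0x12C8D → wrap carry → 0x2C8E
  0x2C8E + 0x56BE = 0x0834C
  0x834C + 0xCBF5 = 0x14F41 → wrap carry → 0x4F42
  0x4F42 + 0x9098 = 0x0DFDA
  0xDFDA + 0x238E = 0x10368 → wrap carry → 0x0369
One's-complement sum = 0x0369.
Checksum = ~0x0369 & 0xFFFF = 0xFC96.

FC96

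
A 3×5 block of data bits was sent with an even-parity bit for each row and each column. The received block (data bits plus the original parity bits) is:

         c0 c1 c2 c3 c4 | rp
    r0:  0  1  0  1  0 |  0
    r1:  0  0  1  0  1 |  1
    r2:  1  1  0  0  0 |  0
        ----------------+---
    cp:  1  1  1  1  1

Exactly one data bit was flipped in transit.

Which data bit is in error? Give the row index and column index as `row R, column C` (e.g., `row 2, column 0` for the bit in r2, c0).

row 1, column 1

Recompute each row's even parity and compare to rp:
  r0: data parity 0, sent rp 0 → ok
  r1: data parity 0, sent rp 1 → mismatch
  r2: data parity 0, sent rp 0 → ok
Recompute each column's even parity and compare to cp:
  c0: data parity 1, sent cp 1 → ok
  c1: data parity 0, sent cp 1 → mismatch
  c2: data parity 1, sent cp 1 → ok
  c3: data parity 1, sent cp 1 → ok
  c4: data parity 1, sent cp 1 → ok
Exactly one row (r1) and one column (c1) fail → the flipped bit is at their intersection.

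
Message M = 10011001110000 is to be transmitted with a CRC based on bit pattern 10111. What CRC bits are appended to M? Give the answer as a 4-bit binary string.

1100

Append 4 zeros: 100110011100000000. Divide by 10111 (XOR where the leading bit is 1):
  pos 0: 10011 XOR 10111 = 00100
  pos 2: 10000 XOR 10111 = 00111
  pos 4: 11111 XOR 10111 = 01000
  pos 5: 10001 XOR 10111 = 00110
  pos 7: 11000 XOR 10111 = 01111
  pos 8: 11110 XOR 10111 = 01001
  pos 9: 10010 XOR 10111 = 00101
  pos 11: 10100 XOR 10111 = 00011
Remainder (last 4 bits) = 1100. This is the CRC / FCS.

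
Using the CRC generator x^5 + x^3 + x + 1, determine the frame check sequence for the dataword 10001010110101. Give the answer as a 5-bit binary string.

Append 5 zeros: 1000101011010100000. Divide by 101011 (XOR where the leading bit is 1):
  pos 0: 100010 XOR 101011 = 001001
  pos 2: 100110 XOR 101011 = 001101
  pos 4: 110111 XOR 101011 = 011100
  pos 5: 111000 XOR 101011 = 010011
  pos 6: 100111 XOR 101011 = 001100
  pos 8: 110001 XOR 101011 = 011010
  pos 9: 110100 XOR 101011 = 011111
  pos 10: 111110 XOR 101011 = 010101
  pos 11: 101010 XOR 101011 = 000001
Remainder (last 5 bits) = 00100. This is the CRC / FCS.

00100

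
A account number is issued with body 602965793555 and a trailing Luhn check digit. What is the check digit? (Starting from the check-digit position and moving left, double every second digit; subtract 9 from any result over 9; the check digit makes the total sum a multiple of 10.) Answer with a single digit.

Partial digits right→left: 5 5 5 3 9 7 5 6 9 2 0 6
Double every second digit counting from the check-digit position (so the 1st, 3rd, 5th, ... of the partial from the right).
  doubled (with −9 where >9): 1 1 9 1 9 0 → sum 21
  kept as-is: 5 3 7 6 2 6 → sum 29
Total = 21 + 29 = 50.
Check digit = (10 − (50 mod 10)) mod 10 = 0.

0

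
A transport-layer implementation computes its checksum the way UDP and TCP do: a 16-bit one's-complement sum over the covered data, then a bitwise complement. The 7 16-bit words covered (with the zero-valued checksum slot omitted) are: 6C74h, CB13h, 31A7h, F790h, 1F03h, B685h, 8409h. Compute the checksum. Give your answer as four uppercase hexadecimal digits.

One's-complement addition (fold any carry out of bit 15 back into bit 0):
  0x6C74 + 0xCB13 = 0x13787 → wrap carry → 0x3788
  0x3788 + 0x31A7 = 0x0692F
  0x692F + 0xF790 = 0x160BF → wrap carry → 0x60C0
  0x60C0 + 0x1F03 = 0x07FC3
  0x7FC3 + 0xB685 = 0x13648 → wrap carry → 0x3649
  0x3649 + 0x8409 = 0x0BA52
One's-complement sum = 0xBA52.
Checksum = ~0xBA52 & 0xFFFF = 0x45AD.

45AD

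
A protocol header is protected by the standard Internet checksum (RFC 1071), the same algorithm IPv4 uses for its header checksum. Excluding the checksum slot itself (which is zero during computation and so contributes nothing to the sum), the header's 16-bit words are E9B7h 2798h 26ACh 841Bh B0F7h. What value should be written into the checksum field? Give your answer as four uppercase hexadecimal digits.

One's-complement addition (fold any carry out of bit 15 back into bit 0):
  0xE9B7 + 0x2798 = 0x1114F → wrap carry → 0x1150
  0x1150 + 0x26AC = 0x037FC
  0x37FC + 0x841B = 0x0BC17
  0xBC17 + 0xB0F7 = 0x16D0E → wrap carry → 0x6D0F
One's-complement sum = 0x6D0F.
Checksum = ~0x6D0F & 0xFFFF = 0x92F0.

92F0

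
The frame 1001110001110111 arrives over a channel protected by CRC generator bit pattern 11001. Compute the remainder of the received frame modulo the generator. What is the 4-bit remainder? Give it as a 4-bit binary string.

1111

Modulo-2 division of 1001110001110111 by 11001:
  pos 0: 10011 XOR 11001 = 01010
  pos 1: 10101 XOR 11001 = 01100
  pos 2: 11000 XOR 11001 = 00001
  pos 6: 10011 XOR 11001 = 01010
  pos 7: 10101 XOR 11001 = 01100
  pos 8: 11000 XOR 11001 = 00001
Remainder = 1111 (nonzero — an error is detected).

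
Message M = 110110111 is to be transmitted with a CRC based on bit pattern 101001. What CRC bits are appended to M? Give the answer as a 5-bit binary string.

10011

Append 5 zeros: 11011011100000. Divide by 101001 (XOR where the leading bit is 1):
  pos 0: 110110 XOR 101001 = 011111
  pos 1: 111111 XOR 101001 = 010110
  pos 2: 101101 XOR 101001 = 000100
  pos 5: 100100 XOR 101001 = 001101
  pos 7: 110100 XOR 101001 = 011101
  pos 8: 111010 XOR 101001 = 010011
Remainder (last 5 bits) = 10011. This is the CRC / FCS.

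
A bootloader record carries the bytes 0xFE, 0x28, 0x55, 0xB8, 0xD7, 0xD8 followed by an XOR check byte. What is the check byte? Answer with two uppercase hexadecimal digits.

XOR the bytes together:
  start with 0xFE
  0xFE ⊕ 0x28 = 0xD6
  0xD6 ⊕ 0x55 = 0x83
  0x83 ⊕ 0xB8 = 0x3B
  0x3B ⊕ 0xD7 = 0xEC
  0xEC ⊕ 0xD8 = 0x34

34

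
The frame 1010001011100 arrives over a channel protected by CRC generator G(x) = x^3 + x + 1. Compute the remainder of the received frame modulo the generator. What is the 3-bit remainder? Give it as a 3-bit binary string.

000

Modulo-2 division of 1010001011100 by 1011:
  pos 0: 1010 XOR 1011 = 0001
  pos 3: 1001 XOR 1011 = 0010
  pos 5: 1001 XOR 1011 = 0010
  pos 7: 1011 XOR 1011 = 0000
Remainder = 000 (zero — the frame passes the CRC check).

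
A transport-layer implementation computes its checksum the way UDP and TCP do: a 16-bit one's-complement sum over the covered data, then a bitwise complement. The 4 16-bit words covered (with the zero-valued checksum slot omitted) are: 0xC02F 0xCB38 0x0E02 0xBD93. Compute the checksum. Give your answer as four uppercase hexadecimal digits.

One's-complement addition (fold any carry out of bit 15 back into bit 0):
  0xC02F + 0xCB38 = 0x18B67 → wrap carry → 0x8B68
  0x8B68 + 0x0E02 = 0x0996A
  0x996A + 0xBD93 = 0x156FD → wrap carry → 0x56FE
One's-complement sum = 0x56FE.
Checksum = ~0x56FE & 0xFFFF = 0xA901.

A901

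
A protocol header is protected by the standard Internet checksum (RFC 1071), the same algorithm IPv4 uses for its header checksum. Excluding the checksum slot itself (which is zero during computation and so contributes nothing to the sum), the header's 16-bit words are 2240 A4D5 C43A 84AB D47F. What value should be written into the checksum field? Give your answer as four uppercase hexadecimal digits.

1B84

One's-complement addition (fold any carry out of bit 15 back into bit 0):
  0x2240 + 0xA4D5 = 0x0C715
  0xC715 + 0xC43A = 0x18B4F → wrap carry → 0x8B50
  0x8B50 + 0x84AB = 0x10FFB → wrap carry → 0x0FFC
  0x0FFC + 0xD47F = 0x0E47B
One's-complement sum = 0xE47B.
Checksum = ~0xE47B & 0xFFFF = 0x1B84.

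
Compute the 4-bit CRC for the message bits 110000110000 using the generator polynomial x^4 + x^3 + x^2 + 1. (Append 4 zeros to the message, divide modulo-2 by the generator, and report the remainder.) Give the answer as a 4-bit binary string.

0101

Append 4 zeros: 1100001100000000. Divide by 11101 (XOR where the leading bit is 1):
  pos 0: 11000 XOR 11101 = 00101
  pos 2: 10101 XOR 11101 = 01000
  pos 3: 10001 XOR 11101 = 01100
  pos 4: 11000 XOR 11101 = 00101
  pos 6: 10100 XOR 11101 = 01001
  pos 7: 10010 XOR 11101 = 01111
  pos 8: 11110 XOR 11101 = 00011
  pos 11: 11000 XOR 11101 = 00101
Remainder (last 4 bits) = 0101. This is the CRC / FCS.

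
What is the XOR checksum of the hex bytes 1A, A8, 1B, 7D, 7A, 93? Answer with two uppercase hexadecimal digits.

XOR the bytes together:
  start with 0x1A
  0x1A ⊕ 0xA8 = 0xB2
  0xB2 ⊕ 0x1B = 0xA9
  0xA9 ⊕ 0x7D = 0xD4
  0xD4 ⊕ 0x7A = 0xAE
  0xAE ⊕ 0x93 = 0x3D

3D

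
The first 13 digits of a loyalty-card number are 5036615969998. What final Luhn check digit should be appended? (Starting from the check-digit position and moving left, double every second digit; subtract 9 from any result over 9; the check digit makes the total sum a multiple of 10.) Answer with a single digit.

Partial digits right→left: 8 9 9 9 6 9 5 1 6 6 3 0 5
Double every second digit counting from the check-digit position (so the 1st, 3rd, 5th, ... of the partial from the right).
  doubled (with −9 where >9): 7 9 3 1 3 6 1 → sum 30
  kept as-is: 9 9 9 1 6 0 → sum 34
Total = 30 + 34 = 64.
Check digit = (10 − (64 mod 10)) mod 10 = 6.

6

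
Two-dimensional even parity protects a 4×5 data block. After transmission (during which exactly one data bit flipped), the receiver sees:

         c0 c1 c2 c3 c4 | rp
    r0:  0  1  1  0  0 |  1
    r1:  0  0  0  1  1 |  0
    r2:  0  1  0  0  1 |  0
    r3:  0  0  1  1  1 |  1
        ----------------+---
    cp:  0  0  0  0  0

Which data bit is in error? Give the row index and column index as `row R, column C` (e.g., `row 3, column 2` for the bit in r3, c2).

Recompute each row's even parity and compare to rp:
  r0: data parity 0, sent rp 1 → mismatch
  r1: data parity 0, sent rp 0 → ok
  r2: data parity 0, sent rp 0 → ok
  r3: data parity 1, sent rp 1 → ok
Recompute each column's even parity and compare to cp:
  c0: data parity 0, sent cp 0 → ok
  c1: data parity 0, sent cp 0 → ok
  c2: data parity 0, sent cp 0 → ok
  c3: data parity 0, sent cp 0 → ok
  c4: data parity 1, sent cp 0 → mismatch
Exactly one row (r0) and one column (c4) fail → the flipped bit is at their intersection.

row 0, column 4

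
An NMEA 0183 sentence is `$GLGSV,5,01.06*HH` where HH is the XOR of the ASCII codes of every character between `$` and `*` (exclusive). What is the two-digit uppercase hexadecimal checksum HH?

55

XOR the ASCII codes of the payload characters:
  'G' = 0x47 → acc = 0x47
  'L' = 0x4C → acc = 0x0B
  'G' = 0x47 → acc = 0x4C
  'S' = 0x53 → acc = 0x1F
  'V' = 0x56 → acc = 0x49
  ',' = 0x2C → acc = 0x65
  '5' = 0x35 → acc = 0x50
  ',' = 0x2C → acc = 0x7C
  '0' = 0x30 → acc = 0x4C
  '1' = 0x31 → acc = 0x7D
  '.' = 0x2E → acc = 0x53
  '0' = 0x30 → acc = 0x63
  '6' = 0x36 → acc = 0x55
Checksum = 0x55.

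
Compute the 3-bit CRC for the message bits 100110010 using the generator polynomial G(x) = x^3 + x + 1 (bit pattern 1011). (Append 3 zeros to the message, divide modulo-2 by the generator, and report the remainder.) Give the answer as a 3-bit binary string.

Append 3 zeros: 100110010000. Divide by 1011 (XOR where the leading bit is 1):
  pos 0: 1001 XOR 1011 = 0010
  pos 2: 1010 XOR 1011 = 0001
  pos 5: 1010 XOR 1011 = 0001
  pos 8: 1000 XOR 1011 = 0011
Remainder (last 3 bits) = 011. This is the CRC / FCS.

011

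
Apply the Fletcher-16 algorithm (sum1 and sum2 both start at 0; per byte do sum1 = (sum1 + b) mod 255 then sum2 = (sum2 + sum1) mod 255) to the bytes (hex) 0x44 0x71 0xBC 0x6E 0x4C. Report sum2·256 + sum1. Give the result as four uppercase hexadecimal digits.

Running sums (mod 255):
  after byte 0 (0x44): sum1=68, sum2=68
  after byte 1 (0x71): sum1=181, sum2=249
  after byte 2 (0xBC): sum1=114, sum2=108
  after byte 3 (0x6E): sum1=224, sum2=77
  after byte 4 (0x4C): sum1=45, sum2=122
Checksum = sum2·256 + sum1 = 122·256 + 45 = 31277 = 0x7A2D.

7A2D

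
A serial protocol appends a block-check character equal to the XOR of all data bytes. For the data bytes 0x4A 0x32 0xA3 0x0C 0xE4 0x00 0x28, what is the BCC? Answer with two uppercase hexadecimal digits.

XOR the bytes together:
  start with 0x4A
  0x4A ⊕ 0x32 = 0x78
  0x78 ⊕ 0xA3 = 0xDB
  0xDB ⊕ 0x0C = 0xD7
  0xD7 ⊕ 0xE4 = 0x33
  0x33 ⊕ 0x00 = 0x33
  0x33 ⊕ 0x28 = 0x1B

1B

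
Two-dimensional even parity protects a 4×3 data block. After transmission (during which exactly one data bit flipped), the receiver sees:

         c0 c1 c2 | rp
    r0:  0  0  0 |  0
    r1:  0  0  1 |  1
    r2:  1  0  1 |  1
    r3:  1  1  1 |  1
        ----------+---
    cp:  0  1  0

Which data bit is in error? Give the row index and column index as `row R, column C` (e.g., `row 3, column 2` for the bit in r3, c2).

row 2, column 2

Recompute each row's even parity and compare to rp:
  r0: data parity 0, sent rp 0 → ok
  r1: data parity 1, sent rp 1 → ok
  r2: data parity 0, sent rp 1 → mismatch
  r3: data parity 1, sent rp 1 → ok
Recompute each column's even parity and compare to cp:
  c0: data parity 0, sent cp 0 → ok
  c1: data parity 1, sent cp 1 → ok
  c2: data parity 1, sent cp 0 → mismatch
Exactly one row (r2) and one column (c2) fail → the flipped bit is at their intersection.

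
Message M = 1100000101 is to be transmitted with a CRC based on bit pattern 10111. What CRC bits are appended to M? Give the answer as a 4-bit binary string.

1001

Append 4 zeros: 11000001010000. Divide by 10111 (XOR where the leading bit is 1):
  pos 0: 11000 XOR 10111 = 01111
  pos 1: 11110 XOR 10111 = 01001
  pos 2: 10010 XOR 10111 = 00101
  pos 4: 10110 XOR 10111 = 00001
  pos 8: 11000 XOR 10111 = 01111
  pos 9: 11110 XOR 10111 = 01001
Remainder (last 4 bits) = 1001. This is the CRC / FCS.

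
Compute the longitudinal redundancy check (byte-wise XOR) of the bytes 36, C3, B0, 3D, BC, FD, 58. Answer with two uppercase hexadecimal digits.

XOR the bytes together:
  start with 0x36
  0x36 ⊕ 0xC3 = 0xF5
  0xF5 ⊕ 0xB0 = 0x45
  0x45 ⊕ 0x3D = 0x78
  0x78 ⊕ 0xBC = 0xC4
  0xC4 ⊕ 0xFD = 0x39
  0x39 ⊕ 0x58 = 0x61

61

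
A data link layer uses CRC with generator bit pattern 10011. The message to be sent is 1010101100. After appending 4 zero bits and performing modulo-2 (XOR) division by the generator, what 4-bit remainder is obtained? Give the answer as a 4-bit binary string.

Append 4 zeros: 10101011000000. Divide by 10011 (XOR where the leading bit is 1):
  pos 0: 10101 XOR 10011 = 00110
  pos 2: 11001 XOR 10011 = 01010
  pos 3: 10101 XOR 10011 = 00110
  pos 5: 11000 XOR 10011 = 01011
  pos 6: 10110 XOR 10011 = 00101
  pos 8: 10100 XOR 10011 = 00111
Remainder (last 4 bits) = 1110. This is the CRC / FCS.

1110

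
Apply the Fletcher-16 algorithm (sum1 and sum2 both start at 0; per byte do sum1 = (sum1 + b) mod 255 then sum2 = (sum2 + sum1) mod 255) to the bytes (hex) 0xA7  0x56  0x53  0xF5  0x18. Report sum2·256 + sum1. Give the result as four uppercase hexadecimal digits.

9D5F

Running sums (mod 255):
  after byte 0 (0xA7): sum1=167, sum2=167
  after byte 1 (0x56): sum1=253, sum2=165
  after byte 2 (0x53): sum1=81, sum2=246
  after byte 3 (0xF5): sum1=71, sum2=62
  after byte 4 (0x18): sum1=95, sum2=157
Checksum = sum2·256 + sum1 = 157·256 + 95 = 40287 = 0x9D5F.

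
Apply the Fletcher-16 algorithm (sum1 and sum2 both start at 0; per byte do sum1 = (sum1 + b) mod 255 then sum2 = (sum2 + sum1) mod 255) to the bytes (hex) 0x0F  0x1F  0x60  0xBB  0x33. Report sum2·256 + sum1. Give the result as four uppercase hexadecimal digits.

937D

Running sums (mod 255):
  after byte 0 (0x0F): sum1=15, sum2=15
  after byte 1 (0x1F): sum1=46, sum2=61
  after byte 2 (0x60): sum1=142, sum2=203
  after byte 3 (0xBB): sum1=74, sum2=22
  after byte 4 (0x33): sum1=125, sum2=147
Checksum = sum2·256 + sum1 = 147·256 + 125 = 37757 = 0x937D.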